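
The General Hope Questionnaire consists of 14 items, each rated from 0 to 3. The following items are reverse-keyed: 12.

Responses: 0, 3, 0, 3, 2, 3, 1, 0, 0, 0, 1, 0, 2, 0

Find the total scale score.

18

Raw sum = 15. Reverse-keyed items: 12; their raw sum = 0.
Each reversal replaces raw with 3 − raw, changing the total by 3 − 2·raw per item.
Total = 15 + 1·3 − 2·0 = 15 + 3 − 0 = 18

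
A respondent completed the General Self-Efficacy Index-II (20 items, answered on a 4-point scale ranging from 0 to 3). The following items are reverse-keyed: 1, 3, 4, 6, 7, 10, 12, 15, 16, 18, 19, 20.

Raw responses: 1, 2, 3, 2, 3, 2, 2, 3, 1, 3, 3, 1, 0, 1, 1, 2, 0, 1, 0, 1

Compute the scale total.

30

Raw sum = 32. Reverse-keyed items: 1, 3, 4, 6, 7, 10, 12, 15, 16, 18, 19, 20; their raw sum = 19.
Each reversal replaces raw with 3 − raw, changing the total by 3 − 2·raw per item.
Total = 32 + 12·3 − 2·19 = 32 + 36 − 38 = 30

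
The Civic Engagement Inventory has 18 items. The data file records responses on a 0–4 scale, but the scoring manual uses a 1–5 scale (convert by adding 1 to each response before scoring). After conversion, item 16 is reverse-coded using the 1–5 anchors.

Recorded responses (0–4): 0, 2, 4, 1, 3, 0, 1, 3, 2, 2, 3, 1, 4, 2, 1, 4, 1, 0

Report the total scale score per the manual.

Convert to 1–5: 1, 3, 5, 2, 4, 1, 2, 4, 3, 3, 4, 2, 5, 3, 2, 5, 2, 1
Reverse-coded (reverse-coded value = 6 − response):
  item 16: 6 − 5 = 1
Scored: 1, 3, 5, 2, 4, 1, 2, 4, 3, 3, 4, 2, 5, 3, 2, 1, 2, 1
Total = 48

48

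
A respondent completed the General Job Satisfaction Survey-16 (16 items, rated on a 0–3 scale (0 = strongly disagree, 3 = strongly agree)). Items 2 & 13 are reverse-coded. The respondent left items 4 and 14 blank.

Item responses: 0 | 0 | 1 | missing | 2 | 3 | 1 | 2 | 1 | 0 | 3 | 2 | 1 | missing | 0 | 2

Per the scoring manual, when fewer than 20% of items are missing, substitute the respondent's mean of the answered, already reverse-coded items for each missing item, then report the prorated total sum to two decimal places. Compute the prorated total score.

25.14

Reverse-coded (on a 0–3 scale, reversed = 3 − raw):
  item 2: 3 − 0 = 3
  item 13: 3 − 1 = 2
Completed scored items (14 of 16): 0, 3, 1, 2, 3, 1, 2, 1, 0, 3, 2, 2, 0, 2; sum = 22.
Person mean = 22 / 14 ≈ 1.5714
Prorated total = (22 / 14) × 16 = 25.14 (to 2 dp)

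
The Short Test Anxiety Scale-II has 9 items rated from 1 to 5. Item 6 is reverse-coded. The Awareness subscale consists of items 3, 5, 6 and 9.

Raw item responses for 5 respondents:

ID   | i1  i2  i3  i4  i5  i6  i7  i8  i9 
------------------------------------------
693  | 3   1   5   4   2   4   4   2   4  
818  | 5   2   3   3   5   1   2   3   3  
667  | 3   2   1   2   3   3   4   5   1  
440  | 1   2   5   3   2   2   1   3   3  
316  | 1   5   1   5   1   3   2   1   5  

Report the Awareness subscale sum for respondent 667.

Respondent 667 raw: 3, 2, 1, 2, 3, 3, 4, 5, 1.
Awareness items: 3, 5, 6, 9.
Reverse-coded (on a 1–5 scale, reversed = 6 − raw):
  item 3: 1
  item 5: 3
  item 6: 6 − 3 = 3
  item 9: 1
Sum = 1 + 3 + 3 + 1 = 8

8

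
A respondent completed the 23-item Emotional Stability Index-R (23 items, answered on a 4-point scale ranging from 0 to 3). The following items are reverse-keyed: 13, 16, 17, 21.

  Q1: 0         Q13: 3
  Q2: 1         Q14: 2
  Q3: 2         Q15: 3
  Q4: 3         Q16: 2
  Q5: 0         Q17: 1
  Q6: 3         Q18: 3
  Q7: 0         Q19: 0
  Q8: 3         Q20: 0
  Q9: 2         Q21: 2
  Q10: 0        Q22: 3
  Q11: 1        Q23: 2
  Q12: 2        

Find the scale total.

34

Reverse-keyed items use 3 − raw:
  item 13: 3 − 3 = 0
  item 16: 3 − 2 = 1
  item 17: 3 − 1 = 2
  item 21: 3 − 2 = 1
Scored items: 0, 1, 2, 3, 0, 3, 0, 3, 2, 0, 1, 2, 0, 2, 3, 1, 2, 3, 0, 0, 1, 3, 2
Total = 0 + 1 + 2 + 3 + 0 + 3 + 0 + 3 + 2 + 0 + 1 + 2 + 0 + 2 + 3 + 1 + 2 + 3 + 0 + 0 + 1 + 3 + 2 = 34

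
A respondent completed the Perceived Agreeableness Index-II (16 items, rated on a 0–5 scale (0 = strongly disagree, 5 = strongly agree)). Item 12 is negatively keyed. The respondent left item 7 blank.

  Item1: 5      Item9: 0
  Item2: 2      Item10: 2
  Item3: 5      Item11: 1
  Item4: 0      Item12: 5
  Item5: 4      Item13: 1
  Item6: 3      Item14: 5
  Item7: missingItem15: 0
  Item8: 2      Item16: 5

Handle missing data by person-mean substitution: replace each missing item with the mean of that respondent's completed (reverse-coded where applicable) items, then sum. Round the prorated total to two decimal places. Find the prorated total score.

37.33

Reverse-coded (on a 0–5 scale, reversed = 5 − raw):
  item 12: 5 − 5 = 0
Completed scored items (15 of 16): 5, 2, 5, 0, 4, 3, 2, 0, 2, 1, 0, 1, 5, 0, 5; sum = 35.
Person mean = 35 / 15 ≈ 2.3333
Prorated total = (35 / 15) × 16 = 37.33 (to 2 dp)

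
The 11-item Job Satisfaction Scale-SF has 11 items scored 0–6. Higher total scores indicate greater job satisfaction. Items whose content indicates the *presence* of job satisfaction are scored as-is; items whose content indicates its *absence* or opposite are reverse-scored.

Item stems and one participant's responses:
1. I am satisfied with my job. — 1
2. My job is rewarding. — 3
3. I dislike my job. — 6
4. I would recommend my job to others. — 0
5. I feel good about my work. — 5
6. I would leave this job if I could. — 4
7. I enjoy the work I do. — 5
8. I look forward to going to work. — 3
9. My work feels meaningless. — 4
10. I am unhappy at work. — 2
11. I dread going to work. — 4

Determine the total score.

27

Items 3, 6, 9, 10, 11 describe the absence/opposite of job satisfaction → reverse-score.
on a 0–6 scale, reversed = 6 − raw.
  item 1: 1
  item 2: 3
  item 3: 6 − 6 = 0
  item 4: 0
  item 5: 5
  item 6: 6 − 4 = 2
  item 7: 5
  item 8: 3
  item 9: 6 − 4 = 2
  item 10: 6 − 2 = 4
  item 11: 6 − 4 = 2
Total = 1 + 3 + 0 + 0 + 5 + 2 + 5 + 3 + 2 + 4 + 2 = 27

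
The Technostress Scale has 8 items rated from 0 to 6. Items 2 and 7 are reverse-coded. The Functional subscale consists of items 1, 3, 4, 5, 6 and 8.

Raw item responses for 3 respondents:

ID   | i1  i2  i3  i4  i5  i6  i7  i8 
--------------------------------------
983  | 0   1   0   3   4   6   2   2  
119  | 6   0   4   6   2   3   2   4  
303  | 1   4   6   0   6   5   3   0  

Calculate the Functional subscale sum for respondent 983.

15

Respondent 983 raw: 0, 1, 0, 3, 4, 6, 2, 2.
Functional items: 1, 3, 4, 5, 6, 8.
Reverse-coded (on a 0–6 scale, reversed = 6 − raw):
  item 1: 0
  item 3: 0
  item 4: 3
  item 5: 4
  item 6: 6
  item 8: 2
Sum = 0 + 0 + 3 + 4 + 6 + 2 = 15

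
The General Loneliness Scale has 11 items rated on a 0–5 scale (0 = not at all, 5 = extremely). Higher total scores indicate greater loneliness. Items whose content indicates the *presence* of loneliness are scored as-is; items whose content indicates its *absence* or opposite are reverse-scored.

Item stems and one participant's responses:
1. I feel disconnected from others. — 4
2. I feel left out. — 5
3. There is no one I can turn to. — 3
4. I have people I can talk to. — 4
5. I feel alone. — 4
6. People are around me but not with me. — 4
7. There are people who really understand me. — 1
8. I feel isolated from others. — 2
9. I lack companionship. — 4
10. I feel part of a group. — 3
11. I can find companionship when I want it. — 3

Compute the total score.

35

Items 4, 7, 10, 11 describe the absence/opposite of loneliness → reverse-score.
on a 0–5 scale, reversed = 5 − raw.
  item 1: 4
  item 2: 5
  item 3: 3
  item 4: 5 − 4 = 1
  item 5: 4
  item 6: 4
  item 7: 5 − 1 = 4
  item 8: 2
  item 9: 4
  item 10: 5 − 3 = 2
  item 11: 5 − 3 = 2
Total = 4 + 5 + 3 + 1 + 4 + 4 + 4 + 2 + 4 + 2 + 2 = 35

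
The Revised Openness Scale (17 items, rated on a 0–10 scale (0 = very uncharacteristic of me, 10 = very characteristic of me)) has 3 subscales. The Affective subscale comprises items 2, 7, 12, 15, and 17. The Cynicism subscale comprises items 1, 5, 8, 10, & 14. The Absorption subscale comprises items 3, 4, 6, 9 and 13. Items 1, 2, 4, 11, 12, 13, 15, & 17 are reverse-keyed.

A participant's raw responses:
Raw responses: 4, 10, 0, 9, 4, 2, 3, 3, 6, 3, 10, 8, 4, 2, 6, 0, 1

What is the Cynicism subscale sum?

Cynicism items: 1, 5, 8, 10, 14.
Of these, item 1 is reverse-keyed; reverse-coded value = 10 − response.
  item 1: 10 − 4 = 6
  item 5: 4
  item 8: 3
  item 10: 3
  item 14: 2
Sum = 6 + 4 + 3 + 3 + 2 = 18

18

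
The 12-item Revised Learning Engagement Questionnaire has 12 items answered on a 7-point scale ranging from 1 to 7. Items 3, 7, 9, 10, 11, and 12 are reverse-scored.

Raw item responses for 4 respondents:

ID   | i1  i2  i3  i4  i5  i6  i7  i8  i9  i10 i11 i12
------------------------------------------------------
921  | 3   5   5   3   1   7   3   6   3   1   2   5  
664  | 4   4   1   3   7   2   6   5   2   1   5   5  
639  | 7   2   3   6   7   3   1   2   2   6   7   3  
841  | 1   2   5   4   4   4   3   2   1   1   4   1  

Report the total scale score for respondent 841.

50

Respondent 841 raw: 1, 2, 5, 4, 4, 4, 3, 2, 1, 1, 4, 1.
Reverse-coded (on a 1–7 scale, reversed = 8 − raw):
  item 1: 1
  item 2: 2
  item 3: 8 − 5 = 3
  item 4: 4
  item 5: 4
  item 6: 4
  item 7: 8 − 3 = 5
  item 8: 2
  item 9: 8 − 1 = 7
  item 10: 8 − 1 = 7
  item 11: 8 − 4 = 4
  item 12: 8 − 1 = 7
Sum = 1 + 2 + 3 + 4 + 4 + 4 + 5 + 2 + 7 + 7 + 4 + 7 = 50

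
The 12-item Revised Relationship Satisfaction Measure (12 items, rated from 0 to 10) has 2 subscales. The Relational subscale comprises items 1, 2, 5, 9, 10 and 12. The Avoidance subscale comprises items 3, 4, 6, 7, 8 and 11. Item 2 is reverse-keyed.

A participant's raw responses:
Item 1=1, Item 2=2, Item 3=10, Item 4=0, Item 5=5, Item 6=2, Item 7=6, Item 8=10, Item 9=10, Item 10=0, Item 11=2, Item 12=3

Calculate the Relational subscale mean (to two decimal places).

Relational items: 1, 2, 5, 9, 10, 12.
Of these, item 2 is reverse-keyed; reverse-coded value = 10 − response.
  item 1: 1
  item 2: 10 − 2 = 8
  item 5: 5
  item 9: 10
  item 10: 0
  item 12: 3
Sum = 1 + 8 + 5 + 10 + 0 + 3 = 27
Mean = 27 / 6 = 4.50

4.50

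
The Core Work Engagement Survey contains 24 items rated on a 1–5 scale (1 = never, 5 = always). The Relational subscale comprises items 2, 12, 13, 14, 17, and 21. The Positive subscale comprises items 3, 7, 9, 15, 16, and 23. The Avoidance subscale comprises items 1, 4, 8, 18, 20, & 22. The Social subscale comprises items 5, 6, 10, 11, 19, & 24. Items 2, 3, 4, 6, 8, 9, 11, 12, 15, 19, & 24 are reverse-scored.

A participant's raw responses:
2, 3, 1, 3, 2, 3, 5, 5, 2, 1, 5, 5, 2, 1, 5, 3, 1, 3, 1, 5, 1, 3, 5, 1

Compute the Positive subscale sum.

23

Positive items: 3, 7, 9, 15, 16, 23.
Of these, items 3, 9, & 15 are reverse-scored; on a 1–5 scale, reversed = 6 − raw.
  item 3: 6 − 1 = 5
  item 7: 5
  item 9: 6 − 2 = 4
  item 15: 6 − 5 = 1
  item 16: 3
  item 23: 5
Sum = 5 + 5 + 4 + 1 + 3 + 5 = 23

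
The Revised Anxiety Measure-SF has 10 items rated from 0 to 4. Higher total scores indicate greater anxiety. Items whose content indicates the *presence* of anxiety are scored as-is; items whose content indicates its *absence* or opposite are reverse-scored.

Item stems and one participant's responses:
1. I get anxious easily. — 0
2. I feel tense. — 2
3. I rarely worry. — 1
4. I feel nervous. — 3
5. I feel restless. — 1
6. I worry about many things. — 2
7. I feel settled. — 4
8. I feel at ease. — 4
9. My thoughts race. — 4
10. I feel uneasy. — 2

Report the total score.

17

Items 3, 7, 8 describe the absence/opposite of anxiety → reverse-score.
reversed = (0+4) − raw = 4 − raw.
  item 1: 0
  item 2: 2
  item 3: 4 − 1 = 3
  item 4: 3
  item 5: 1
  item 6: 2
  item 7: 4 − 4 = 0
  item 8: 4 − 4 = 0
  item 9: 4
  item 10: 2
Total = 0 + 2 + 3 + 3 + 1 + 2 + 0 + 0 + 4 + 2 = 17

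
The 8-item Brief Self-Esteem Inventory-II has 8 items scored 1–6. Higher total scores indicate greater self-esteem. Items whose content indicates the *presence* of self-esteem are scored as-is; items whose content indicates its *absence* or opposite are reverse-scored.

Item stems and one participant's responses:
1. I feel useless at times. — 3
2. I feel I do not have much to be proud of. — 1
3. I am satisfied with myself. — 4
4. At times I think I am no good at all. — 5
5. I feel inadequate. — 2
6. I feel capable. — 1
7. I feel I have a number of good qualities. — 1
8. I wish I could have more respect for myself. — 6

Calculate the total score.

24

Items 1, 2, 4, 5, 8 describe the absence/opposite of self-esteem → reverse-score.
reverse-coded value = 7 − response.
  item 1: 7 − 3 = 4
  item 2: 7 − 1 = 6
  item 3: 4
  item 4: 7 − 5 = 2
  item 5: 7 − 2 = 5
  item 6: 1
  item 7: 1
  item 8: 7 − 6 = 1
Total = 4 + 6 + 4 + 2 + 5 + 1 + 1 + 1 = 24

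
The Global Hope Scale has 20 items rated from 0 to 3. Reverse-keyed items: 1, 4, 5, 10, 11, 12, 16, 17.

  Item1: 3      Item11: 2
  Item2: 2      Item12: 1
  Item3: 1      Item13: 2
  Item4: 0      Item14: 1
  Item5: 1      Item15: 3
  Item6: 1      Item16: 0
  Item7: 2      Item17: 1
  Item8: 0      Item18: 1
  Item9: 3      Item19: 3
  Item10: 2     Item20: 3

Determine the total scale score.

36

Reversing items 1, 4, 5, 10, 11, 12, 16, and 17 with 3 − raw:
Total = (3−3) + 2 + 1 + (3−0) + (3−1) + 1 + 2 + 0 + 3 + (3−2) + (3−2) + (3−1) + 2 + 1 + 3 + (3−0) + (3−1) + 1 + 3 + 3
      = 0 + 2 + 1 + 3 + 2 + 1 + 2 + 0 + 3 + 1 + 1 + 2 + 2 + 1 + 3 + 3 + 2 + 1 + 3 + 3 = 36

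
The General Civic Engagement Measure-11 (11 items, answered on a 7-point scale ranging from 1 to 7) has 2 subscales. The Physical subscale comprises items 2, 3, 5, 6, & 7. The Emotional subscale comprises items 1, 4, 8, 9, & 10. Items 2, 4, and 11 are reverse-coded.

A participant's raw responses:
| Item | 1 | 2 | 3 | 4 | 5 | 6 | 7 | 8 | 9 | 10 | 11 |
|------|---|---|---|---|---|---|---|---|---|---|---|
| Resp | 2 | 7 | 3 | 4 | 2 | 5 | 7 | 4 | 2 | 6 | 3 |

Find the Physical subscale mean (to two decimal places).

3.60

Physical items: 2, 3, 5, 6, 7.
Of these, item 2 is reverse-coded; reversed = (1+7) − raw = 8 − raw.
  item 2: 8 − 7 = 1
  item 3: 3
  item 5: 2
  item 6: 5
  item 7: 7
Sum = 1 + 3 + 2 + 5 + 7 = 18
Mean = 18 / 5 = 3.60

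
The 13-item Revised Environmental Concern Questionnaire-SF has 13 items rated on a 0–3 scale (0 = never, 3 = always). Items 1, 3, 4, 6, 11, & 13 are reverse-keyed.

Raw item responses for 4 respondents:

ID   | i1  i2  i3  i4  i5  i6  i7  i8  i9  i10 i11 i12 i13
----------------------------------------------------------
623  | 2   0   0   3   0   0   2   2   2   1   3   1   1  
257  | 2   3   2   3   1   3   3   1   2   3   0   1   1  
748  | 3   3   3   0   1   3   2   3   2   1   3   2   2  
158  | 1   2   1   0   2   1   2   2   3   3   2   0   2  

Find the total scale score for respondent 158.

Respondent 158 raw: 1, 2, 1, 0, 2, 1, 2, 2, 3, 3, 2, 0, 2.
Reverse-coded (reversed = (0+3) − raw = 3 − raw):
  item 1: 3 − 1 = 2
  item 2: 2
  item 3: 3 − 1 = 2
  item 4: 3 − 0 = 3
  item 5: 2
  item 6: 3 − 1 = 2
  item 7: 2
  item 8: 2
  item 9: 3
  item 10: 3
  item 11: 3 − 2 = 1
  item 12: 0
  item 13: 3 − 2 = 1
Sum = 2 + 2 + 2 + 3 + 2 + 2 + 2 + 2 + 3 + 3 + 1 + 0 + 1 = 25

25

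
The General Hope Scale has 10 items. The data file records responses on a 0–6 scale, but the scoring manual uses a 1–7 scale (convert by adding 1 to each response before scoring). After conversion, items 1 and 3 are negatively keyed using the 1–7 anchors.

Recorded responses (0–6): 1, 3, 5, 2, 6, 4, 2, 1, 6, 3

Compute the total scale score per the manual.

43

Convert to 1–7: 2, 4, 6, 3, 7, 5, 3, 2, 7, 4
Reverse-coded (reverse-coded value = 8 − response):
  item 1: 8 − 2 = 6
  item 3: 8 − 6 = 2
Scored: 6, 4, 2, 3, 7, 5, 3, 2, 7, 4
Total = 43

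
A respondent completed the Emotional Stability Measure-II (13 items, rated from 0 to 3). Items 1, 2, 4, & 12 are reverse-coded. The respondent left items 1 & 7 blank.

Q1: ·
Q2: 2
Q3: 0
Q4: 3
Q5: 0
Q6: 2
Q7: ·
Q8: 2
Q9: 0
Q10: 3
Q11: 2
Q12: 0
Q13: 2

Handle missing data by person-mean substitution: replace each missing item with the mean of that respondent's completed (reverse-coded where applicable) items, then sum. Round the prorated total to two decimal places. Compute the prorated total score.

Reverse-coded (reversed = (0+3) − raw = 3 − raw):
  item 2: 3 − 2 = 1
  item 4: 3 − 3 = 0
  item 12: 3 − 0 = 3
Completed scored items (11 of 13): 1, 0, 0, 0, 2, 2, 0, 3, 2, 3, 2; sum = 15.
Person mean = 15 / 11 ≈ 1.3636
Prorated total = (15 / 11) × 13 = 17.73 (to 2 dp)

17.73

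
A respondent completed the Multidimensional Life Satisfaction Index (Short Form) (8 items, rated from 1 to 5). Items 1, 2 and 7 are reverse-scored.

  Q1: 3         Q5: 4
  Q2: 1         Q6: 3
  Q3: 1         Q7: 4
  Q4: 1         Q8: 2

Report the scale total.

21

Apply reverse scoring (reversed = (1+5) − raw = 6 − raw):
  item 1: 6 − 3 = 3
  item 2: 6 − 1 = 5
  item 7: 6 − 4 = 2
Scored responses: 3, 5, 1, 1, 4, 3, 2, 2
Total = 3 + 5 + 1 + 1 + 4 + 3 + 2 + 2 = 21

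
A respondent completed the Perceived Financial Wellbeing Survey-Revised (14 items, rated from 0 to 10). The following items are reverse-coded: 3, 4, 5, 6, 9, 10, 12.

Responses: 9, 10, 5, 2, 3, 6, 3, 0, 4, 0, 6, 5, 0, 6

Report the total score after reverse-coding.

Raw sum = 59. Reverse-coded items: 3, 4, 5, 6, 9, 10, 12; their raw sum = 25.
Each reversal replaces raw with 10 − raw, changing the total by 10 − 2·raw per item.
Total = 59 + 7·10 − 2·25 = 59 + 70 − 50 = 79

79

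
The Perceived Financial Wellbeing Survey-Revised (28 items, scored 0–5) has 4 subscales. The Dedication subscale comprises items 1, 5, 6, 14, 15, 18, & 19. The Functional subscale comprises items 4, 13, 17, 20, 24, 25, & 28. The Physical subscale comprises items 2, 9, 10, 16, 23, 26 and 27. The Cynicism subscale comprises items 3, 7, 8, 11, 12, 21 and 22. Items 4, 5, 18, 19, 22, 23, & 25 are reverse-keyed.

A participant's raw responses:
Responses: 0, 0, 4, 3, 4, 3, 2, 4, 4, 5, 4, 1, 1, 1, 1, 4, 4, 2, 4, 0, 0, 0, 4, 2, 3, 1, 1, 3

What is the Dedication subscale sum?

10

Dedication items: 1, 5, 6, 14, 15, 18, 19.
Of these, items 5, 18, & 19 are reverse-keyed; reversed = (0+5) − raw = 5 − raw.
  item 1: 0
  item 5: 5 − 4 = 1
  item 6: 3
  item 14: 1
  item 15: 1
  item 18: 5 − 2 = 3
  item 19: 5 − 4 = 1
Sum = 0 + 1 + 3 + 1 + 1 + 3 + 1 = 10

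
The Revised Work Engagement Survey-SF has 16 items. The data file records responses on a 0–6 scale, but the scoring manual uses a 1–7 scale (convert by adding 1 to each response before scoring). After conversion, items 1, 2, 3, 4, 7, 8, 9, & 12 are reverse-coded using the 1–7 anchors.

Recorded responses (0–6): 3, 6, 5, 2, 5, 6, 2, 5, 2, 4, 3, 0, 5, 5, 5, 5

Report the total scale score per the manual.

Convert to 1–7: 4, 7, 6, 3, 6, 7, 3, 6, 3, 5, 4, 1, 6, 6, 6, 6
Reverse-coded (reverse-coded value = 8 − response):
  item 1: 8 − 4 = 4
  item 2: 8 − 7 = 1
  item 3: 8 − 6 = 2
  item 4: 8 − 3 = 5
  item 7: 8 − 3 = 5
  item 8: 8 − 6 = 2
  item 9: 8 − 3 = 5
  item 12: 8 − 1 = 7
Scored: 4, 1, 2, 5, 6, 7, 5, 2, 5, 5, 4, 7, 6, 6, 6, 6
Total = 77

77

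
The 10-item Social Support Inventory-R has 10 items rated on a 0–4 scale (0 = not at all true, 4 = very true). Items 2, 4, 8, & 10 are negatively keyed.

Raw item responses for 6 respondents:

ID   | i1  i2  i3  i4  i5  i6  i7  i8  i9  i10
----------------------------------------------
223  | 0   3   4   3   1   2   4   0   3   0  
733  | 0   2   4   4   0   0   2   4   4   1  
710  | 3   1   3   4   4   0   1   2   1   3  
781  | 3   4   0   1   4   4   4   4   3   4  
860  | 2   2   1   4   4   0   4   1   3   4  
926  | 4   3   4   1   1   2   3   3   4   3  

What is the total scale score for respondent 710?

Respondent 710 raw: 3, 1, 3, 4, 4, 0, 1, 2, 1, 3.
Reverse-coded (reversed = (0+4) − raw = 4 − raw):
  item 1: 3
  item 2: 4 − 1 = 3
  item 3: 3
  item 4: 4 − 4 = 0
  item 5: 4
  item 6: 0
  item 7: 1
  item 8: 4 − 2 = 2
  item 9: 1
  item 10: 4 − 3 = 1
Sum = 3 + 3 + 3 + 0 + 4 + 0 + 1 + 2 + 1 + 1 = 18

18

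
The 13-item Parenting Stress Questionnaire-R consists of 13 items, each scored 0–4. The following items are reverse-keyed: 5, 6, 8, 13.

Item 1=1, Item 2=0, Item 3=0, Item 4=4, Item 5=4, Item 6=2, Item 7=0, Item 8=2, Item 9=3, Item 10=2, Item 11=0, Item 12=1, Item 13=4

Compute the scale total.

15

Reversing items 5, 6, 8, and 13 with 4 − raw:
Total = 1 + 0 + 0 + 4 + (4−4) + (4−2) + 0 + (4−2) + 3 + 2 + 0 + 1 + (4−4)
      = 1 + 0 + 0 + 4 + 0 + 2 + 0 + 2 + 3 + 2 + 0 + 1 + 0 = 15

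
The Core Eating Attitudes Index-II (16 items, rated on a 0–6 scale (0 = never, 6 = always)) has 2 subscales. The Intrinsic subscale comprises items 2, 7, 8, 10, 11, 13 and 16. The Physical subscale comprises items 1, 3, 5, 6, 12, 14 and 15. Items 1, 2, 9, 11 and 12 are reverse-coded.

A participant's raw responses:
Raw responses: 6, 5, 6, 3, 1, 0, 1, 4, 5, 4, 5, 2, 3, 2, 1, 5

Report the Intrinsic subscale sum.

Intrinsic items: 2, 7, 8, 10, 11, 13, 16.
Of these, items 2 and 11 are reverse-coded; reverse-coded value = 6 − response.
  item 2: 6 − 5 = 1
  item 7: 1
  item 8: 4
  item 10: 4
  item 11: 6 − 5 = 1
  item 13: 3
  item 16: 5
Sum = 1 + 1 + 4 + 4 + 1 + 3 + 5 = 19

19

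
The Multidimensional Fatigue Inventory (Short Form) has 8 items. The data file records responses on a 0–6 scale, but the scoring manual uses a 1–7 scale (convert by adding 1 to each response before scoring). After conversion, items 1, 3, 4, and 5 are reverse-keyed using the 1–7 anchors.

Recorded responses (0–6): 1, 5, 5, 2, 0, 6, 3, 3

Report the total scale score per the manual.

Convert to 1–7: 2, 6, 6, 3, 1, 7, 4, 4
Reverse-coded (reversed = (1+7) − raw = 8 − raw):
  item 1: 8 − 2 = 6
  item 3: 8 − 6 = 2
  item 4: 8 − 3 = 5
  item 5: 8 − 1 = 7
Scored: 6, 6, 2, 5, 7, 7, 4, 4
Total = 41

41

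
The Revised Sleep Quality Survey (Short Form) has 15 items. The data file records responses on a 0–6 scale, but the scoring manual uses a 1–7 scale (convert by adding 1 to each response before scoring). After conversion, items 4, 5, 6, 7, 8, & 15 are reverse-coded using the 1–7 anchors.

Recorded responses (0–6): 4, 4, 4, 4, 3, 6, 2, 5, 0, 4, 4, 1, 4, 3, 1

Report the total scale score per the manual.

Convert to 1–7: 5, 5, 5, 5, 4, 7, 3, 6, 1, 5, 5, 2, 5, 4, 2
Reverse-coded (on a 1–7 scale, reversed = 8 − raw):
  item 4: 8 − 5 = 3
  item 5: 8 − 4 = 4
  item 6: 8 − 7 = 1
  item 7: 8 − 3 = 5
  item 8: 8 − 6 = 2
  item 15: 8 − 2 = 6
Scored: 5, 5, 5, 3, 4, 1, 5, 2, 1, 5, 5, 2, 5, 4, 6
Total = 58

58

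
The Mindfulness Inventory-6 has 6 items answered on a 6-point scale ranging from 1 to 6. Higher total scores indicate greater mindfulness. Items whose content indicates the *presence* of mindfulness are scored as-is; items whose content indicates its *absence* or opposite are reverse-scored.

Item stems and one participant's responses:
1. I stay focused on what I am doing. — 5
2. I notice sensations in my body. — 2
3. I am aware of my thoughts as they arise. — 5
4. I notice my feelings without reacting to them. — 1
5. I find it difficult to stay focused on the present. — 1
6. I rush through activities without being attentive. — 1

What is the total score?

25

Items 5, 6 describe the absence/opposite of mindfulness → reverse-score.
reversed = (1+6) − raw = 7 − raw.
  item 1: 5
  item 2: 2
  item 3: 5
  item 4: 1
  item 5: 7 − 1 = 6
  item 6: 7 − 1 = 6
Total = 5 + 2 + 5 + 1 + 6 + 6 = 25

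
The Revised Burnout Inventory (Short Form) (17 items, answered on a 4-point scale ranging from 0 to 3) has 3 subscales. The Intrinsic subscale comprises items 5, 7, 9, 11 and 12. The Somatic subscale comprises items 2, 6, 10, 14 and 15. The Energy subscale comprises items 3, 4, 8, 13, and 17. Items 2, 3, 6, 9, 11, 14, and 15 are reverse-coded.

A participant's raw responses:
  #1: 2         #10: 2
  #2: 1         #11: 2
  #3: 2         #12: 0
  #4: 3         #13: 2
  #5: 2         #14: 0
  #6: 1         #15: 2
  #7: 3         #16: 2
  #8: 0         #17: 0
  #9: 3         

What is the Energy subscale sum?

6

Energy items: 3, 4, 8, 13, 17.
Of these, item 3 is reverse-coded; reverse-coded value = 3 − response.
  item 3: 3 − 2 = 1
  item 4: 3
  item 8: 0
  item 13: 2
  item 17: 0
Sum = 1 + 3 + 0 + 2 + 0 = 6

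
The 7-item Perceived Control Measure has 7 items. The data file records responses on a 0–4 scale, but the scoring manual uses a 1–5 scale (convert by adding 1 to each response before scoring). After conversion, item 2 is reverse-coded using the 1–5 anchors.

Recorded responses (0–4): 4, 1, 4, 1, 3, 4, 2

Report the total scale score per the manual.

Convert to 1–5: 5, 2, 5, 2, 4, 5, 3
Reverse-coded (on a 1–5 scale, reversed = 6 − raw):
  item 2: 6 − 2 = 4
Scored: 5, 4, 5, 2, 4, 5, 3
Total = 28

28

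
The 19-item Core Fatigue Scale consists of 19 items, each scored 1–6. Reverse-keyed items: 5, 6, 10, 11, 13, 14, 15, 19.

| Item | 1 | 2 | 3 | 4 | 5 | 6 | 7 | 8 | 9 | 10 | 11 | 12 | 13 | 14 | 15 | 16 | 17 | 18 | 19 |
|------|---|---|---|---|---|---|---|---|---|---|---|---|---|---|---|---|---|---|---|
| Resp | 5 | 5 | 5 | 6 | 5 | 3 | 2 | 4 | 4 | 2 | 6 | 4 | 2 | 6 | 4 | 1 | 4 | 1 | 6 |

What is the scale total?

63

Reversing items 5, 6, 10, 11, 13, 14, 15, and 19 with 7 − raw:
Total = 5 + 5 + 5 + 6 + (7−5) + (7−3) + 2 + 4 + 4 + (7−2) + (7−6) + 4 + (7−2) + (7−6) + (7−4) + 1 + 4 + 1 + (7−6)
      = 5 + 5 + 5 + 6 + 2 + 4 + 2 + 4 + 4 + 5 + 1 + 4 + 5 + 1 + 3 + 1 + 4 + 1 + 1 = 63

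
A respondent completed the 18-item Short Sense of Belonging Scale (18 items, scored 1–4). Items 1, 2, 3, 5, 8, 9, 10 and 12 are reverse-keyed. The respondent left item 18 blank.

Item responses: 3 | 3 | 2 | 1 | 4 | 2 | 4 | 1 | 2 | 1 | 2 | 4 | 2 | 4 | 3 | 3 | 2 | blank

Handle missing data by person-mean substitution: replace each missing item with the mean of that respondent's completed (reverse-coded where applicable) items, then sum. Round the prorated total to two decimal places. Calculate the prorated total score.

Reverse-coded (reverse-coded value = 5 − response):
  item 1: 5 − 3 = 2
  item 2: 5 − 3 = 2
  item 3: 5 − 2 = 3
  item 5: 5 − 4 = 1
  item 8: 5 − 1 = 4
  item 9: 5 − 2 = 3
  item 10: 5 − 1 = 4
  item 12: 5 − 4 = 1
Completed scored items (17 of 18): 2, 2, 3, 1, 1, 2, 4, 4, 3, 4, 2, 1, 2, 4, 3, 3, 2; sum = 43.
Person mean = 43 / 17 ≈ 2.5294
Prorated total = (43 / 17) × 18 = 45.53 (to 2 dp)

45.53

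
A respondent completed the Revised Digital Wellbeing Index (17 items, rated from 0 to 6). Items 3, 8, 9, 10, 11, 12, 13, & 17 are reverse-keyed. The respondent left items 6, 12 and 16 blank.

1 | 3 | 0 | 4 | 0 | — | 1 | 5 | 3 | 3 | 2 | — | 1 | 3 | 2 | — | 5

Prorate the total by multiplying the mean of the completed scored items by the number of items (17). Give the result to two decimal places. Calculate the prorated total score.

Reverse-coded (reversed = (0+6) − raw = 6 − raw):
  item 3: 6 − 0 = 6
  item 8: 6 − 5 = 1
  item 9: 6 − 3 = 3
  item 10: 6 − 3 = 3
  item 11: 6 − 2 = 4
  item 13: 6 − 1 = 5
  item 17: 6 − 5 = 1
Completed scored items (14 of 17): 1, 3, 6, 4, 0, 1, 1, 3, 3, 4, 5, 3, 2, 1; sum = 37.
Person mean = 37 / 14 ≈ 2.6429
Prorated total = (37 / 14) × 17 = 44.93 (to 2 dp)

44.93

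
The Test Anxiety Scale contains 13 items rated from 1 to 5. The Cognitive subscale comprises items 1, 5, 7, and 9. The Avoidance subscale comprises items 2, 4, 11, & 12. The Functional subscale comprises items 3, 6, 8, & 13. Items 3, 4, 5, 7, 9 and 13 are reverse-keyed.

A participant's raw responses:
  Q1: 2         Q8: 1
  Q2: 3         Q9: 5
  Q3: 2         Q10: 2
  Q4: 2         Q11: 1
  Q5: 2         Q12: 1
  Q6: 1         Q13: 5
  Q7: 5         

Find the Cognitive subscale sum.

Cognitive items: 1, 5, 7, 9.
Of these, items 5, 7, & 9 are reverse-keyed; reverse-coded value = 6 − response.
  item 1: 2
  item 5: 6 − 2 = 4
  item 7: 6 − 5 = 1
  item 9: 6 − 5 = 1
Sum = 2 + 4 + 1 + 1 = 8

8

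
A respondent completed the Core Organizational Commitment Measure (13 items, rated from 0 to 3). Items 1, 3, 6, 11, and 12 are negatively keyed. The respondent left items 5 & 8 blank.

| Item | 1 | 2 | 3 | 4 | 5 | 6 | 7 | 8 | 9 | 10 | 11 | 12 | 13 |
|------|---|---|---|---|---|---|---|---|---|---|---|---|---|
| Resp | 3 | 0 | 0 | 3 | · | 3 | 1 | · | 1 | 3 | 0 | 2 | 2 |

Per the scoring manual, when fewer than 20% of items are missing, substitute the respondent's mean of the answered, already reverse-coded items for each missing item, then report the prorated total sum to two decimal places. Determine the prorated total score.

Reverse-coded (reversed = (0+3) − raw = 3 − raw):
  item 1: 3 − 3 = 0
  item 3: 3 − 0 = 3
  item 6: 3 − 3 = 0
  item 11: 3 − 0 = 3
  item 12: 3 − 2 = 1
Completed scored items (11 of 13): 0, 0, 3, 3, 0, 1, 1, 3, 3, 1, 2; sum = 17.
Person mean = 17 / 11 ≈ 1.5455
Prorated total = (17 / 11) × 13 = 20.09 (to 2 dp)

20.09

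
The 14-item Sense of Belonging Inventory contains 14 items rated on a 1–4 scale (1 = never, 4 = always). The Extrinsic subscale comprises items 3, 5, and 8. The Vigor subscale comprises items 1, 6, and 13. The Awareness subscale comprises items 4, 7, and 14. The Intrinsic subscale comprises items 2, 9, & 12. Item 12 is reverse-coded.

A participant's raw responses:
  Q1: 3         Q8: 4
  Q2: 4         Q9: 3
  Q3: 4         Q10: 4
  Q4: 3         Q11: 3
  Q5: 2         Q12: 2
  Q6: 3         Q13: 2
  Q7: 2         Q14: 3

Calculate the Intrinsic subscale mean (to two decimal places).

Intrinsic items: 2, 9, 12.
Of these, item 12 is reverse-coded; reversed = (1+4) − raw = 5 − raw.
  item 2: 4
  item 9: 3
  item 12: 5 − 2 = 3
Sum = 4 + 3 + 3 = 10
Mean = 10 / 3 = 3.33

3.33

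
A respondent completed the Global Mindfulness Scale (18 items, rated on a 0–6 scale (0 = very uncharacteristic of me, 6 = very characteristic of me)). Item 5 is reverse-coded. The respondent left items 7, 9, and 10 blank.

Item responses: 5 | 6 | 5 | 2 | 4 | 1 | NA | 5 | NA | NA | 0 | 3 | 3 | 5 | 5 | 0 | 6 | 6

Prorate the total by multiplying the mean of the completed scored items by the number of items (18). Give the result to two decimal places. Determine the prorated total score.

64.80

Reverse-coded (reversed = (0+6) − raw = 6 − raw):
  item 5: 6 − 4 = 2
Completed scored items (15 of 18): 5, 6, 5, 2, 2, 1, 5, 0, 3, 3, 5, 5, 0, 6, 6; sum = 54.
Person mean = 54 / 15 ≈ 3.6000
Prorated total = (54 / 15) × 18 = 64.80 (to 2 dp)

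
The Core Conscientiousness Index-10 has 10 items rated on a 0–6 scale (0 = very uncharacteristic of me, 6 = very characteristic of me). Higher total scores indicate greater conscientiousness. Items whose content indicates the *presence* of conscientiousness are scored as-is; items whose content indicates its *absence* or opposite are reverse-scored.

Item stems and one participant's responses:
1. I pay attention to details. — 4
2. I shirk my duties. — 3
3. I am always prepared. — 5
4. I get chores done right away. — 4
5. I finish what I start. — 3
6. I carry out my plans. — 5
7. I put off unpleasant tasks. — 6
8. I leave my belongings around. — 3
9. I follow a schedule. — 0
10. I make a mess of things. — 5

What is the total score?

28

Items 2, 7, 8, 10 describe the absence/opposite of conscientiousness → reverse-score.
reversed = (0+6) − raw = 6 − raw.
  item 1: 4
  item 2: 6 − 3 = 3
  item 3: 5
  item 4: 4
  item 5: 3
  item 6: 5
  item 7: 6 − 6 = 0
  item 8: 6 − 3 = 3
  item 9: 0
  item 10: 6 − 5 = 1
Total = 4 + 3 + 5 + 4 + 3 + 5 + 0 + 3 + 0 + 1 = 28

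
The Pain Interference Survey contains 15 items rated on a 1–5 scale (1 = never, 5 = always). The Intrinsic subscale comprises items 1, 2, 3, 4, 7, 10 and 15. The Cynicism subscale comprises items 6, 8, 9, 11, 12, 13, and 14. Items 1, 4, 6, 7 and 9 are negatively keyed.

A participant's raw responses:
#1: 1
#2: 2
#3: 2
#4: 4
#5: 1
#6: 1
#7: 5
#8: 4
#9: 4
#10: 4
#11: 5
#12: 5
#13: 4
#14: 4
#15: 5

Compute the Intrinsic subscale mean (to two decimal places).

3.00

Intrinsic items: 1, 2, 3, 4, 7, 10, 15.
Of these, items 1, 4, & 7 are negatively keyed; on a 1–5 scale, reversed = 6 − raw.
  item 1: 6 − 1 = 5
  item 2: 2
  item 3: 2
  item 4: 6 − 4 = 2
  item 7: 6 − 5 = 1
  item 10: 4
  item 15: 5
Sum = 5 + 2 + 2 + 2 + 1 + 4 + 5 = 21
Mean = 21 / 7 = 3.00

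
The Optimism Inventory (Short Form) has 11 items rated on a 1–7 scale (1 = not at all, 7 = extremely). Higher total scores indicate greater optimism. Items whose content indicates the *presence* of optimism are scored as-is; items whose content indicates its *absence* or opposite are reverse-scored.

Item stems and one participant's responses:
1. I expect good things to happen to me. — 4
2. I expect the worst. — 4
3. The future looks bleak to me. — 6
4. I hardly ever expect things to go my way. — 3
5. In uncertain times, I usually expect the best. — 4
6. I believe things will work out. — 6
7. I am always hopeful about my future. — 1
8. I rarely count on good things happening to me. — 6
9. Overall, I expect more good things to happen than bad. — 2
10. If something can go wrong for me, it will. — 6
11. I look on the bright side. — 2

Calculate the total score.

34

Items 2, 3, 4, 8, 10 describe the absence/opposite of optimism → reverse-score.
on a 1–7 scale, reversed = 8 − raw.
  item 1: 4
  item 2: 8 − 4 = 4
  item 3: 8 − 6 = 2
  item 4: 8 − 3 = 5
  item 5: 4
  item 6: 6
  item 7: 1
  item 8: 8 − 6 = 2
  item 9: 2
  item 10: 8 − 6 = 2
  item 11: 2
Total = 4 + 4 + 2 + 5 + 4 + 6 + 1 + 2 + 2 + 2 + 2 = 34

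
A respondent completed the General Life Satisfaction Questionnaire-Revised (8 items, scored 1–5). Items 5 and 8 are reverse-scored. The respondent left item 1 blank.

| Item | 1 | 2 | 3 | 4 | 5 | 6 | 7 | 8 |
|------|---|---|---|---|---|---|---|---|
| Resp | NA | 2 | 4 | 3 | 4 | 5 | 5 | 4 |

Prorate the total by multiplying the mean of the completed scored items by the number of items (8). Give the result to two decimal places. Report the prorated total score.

Reverse-coded (reversed = (1+5) − raw = 6 − raw):
  item 5: 6 − 4 = 2
  item 8: 6 − 4 = 2
Completed scored items (7 of 8): 2, 4, 3, 2, 5, 5, 2; sum = 23.
Person mean = 23 / 7 ≈ 3.2857
Prorated total = (23 / 7) × 8 = 26.29 (to 2 dp)

26.29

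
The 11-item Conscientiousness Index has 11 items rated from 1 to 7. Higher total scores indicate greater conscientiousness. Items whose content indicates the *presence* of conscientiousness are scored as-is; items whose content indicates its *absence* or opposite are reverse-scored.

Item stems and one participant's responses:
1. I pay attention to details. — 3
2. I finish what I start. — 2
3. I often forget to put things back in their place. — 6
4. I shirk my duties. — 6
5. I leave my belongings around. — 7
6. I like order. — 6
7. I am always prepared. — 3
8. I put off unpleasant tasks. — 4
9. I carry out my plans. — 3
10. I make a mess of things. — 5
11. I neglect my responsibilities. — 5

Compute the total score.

32

Items 3, 4, 5, 8, 10, 11 describe the absence/opposite of conscientiousness → reverse-score.
reverse-coded value = 8 − response.
  item 1: 3
  item 2: 2
  item 3: 8 − 6 = 2
  item 4: 8 − 6 = 2
  item 5: 8 − 7 = 1
  item 6: 6
  item 7: 3
  item 8: 8 − 4 = 4
  item 9: 3
  item 10: 8 − 5 = 3
  item 11: 8 − 5 = 3
Total = 3 + 2 + 2 + 2 + 1 + 6 + 3 + 4 + 3 + 3 + 3 = 32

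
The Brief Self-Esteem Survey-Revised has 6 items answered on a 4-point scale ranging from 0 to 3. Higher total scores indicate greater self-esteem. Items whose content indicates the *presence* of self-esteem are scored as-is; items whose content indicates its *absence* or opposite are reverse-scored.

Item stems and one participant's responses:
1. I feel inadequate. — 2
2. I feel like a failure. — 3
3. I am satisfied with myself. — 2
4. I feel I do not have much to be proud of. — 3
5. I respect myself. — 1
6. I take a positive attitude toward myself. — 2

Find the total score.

6

Items 1, 2, 4 describe the absence/opposite of self-esteem → reverse-score.
on a 0–3 scale, reversed = 3 − raw.
  item 1: 3 − 2 = 1
  item 2: 3 − 3 = 0
  item 3: 2
  item 4: 3 − 3 = 0
  item 5: 1
  item 6: 2
Total = 1 + 0 + 2 + 0 + 1 + 2 = 6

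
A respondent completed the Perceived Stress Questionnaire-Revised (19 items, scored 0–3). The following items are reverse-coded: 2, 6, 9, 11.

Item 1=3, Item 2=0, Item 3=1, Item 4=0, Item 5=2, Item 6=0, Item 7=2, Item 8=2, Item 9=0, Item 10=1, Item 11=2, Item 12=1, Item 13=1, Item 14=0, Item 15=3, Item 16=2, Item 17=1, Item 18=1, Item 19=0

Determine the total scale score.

30

Apply reverse scoring (reverse-coded value = 3 − response):
  item 2: 3 − 0 = 3
  item 6: 3 − 0 = 3
  item 9: 3 − 0 = 3
  item 11: 3 − 2 = 1
Scored responses: 3, 3, 1, 0, 2, 3, 2, 2, 3, 1, 1, 1, 1, 0, 3, 2, 1, 1, 0
Total = 3 + 3 + 1 + 0 + 2 + 3 + 2 + 2 + 3 + 1 + 1 + 1 + 1 + 0 + 3 + 2 + 1 + 1 + 0 = 30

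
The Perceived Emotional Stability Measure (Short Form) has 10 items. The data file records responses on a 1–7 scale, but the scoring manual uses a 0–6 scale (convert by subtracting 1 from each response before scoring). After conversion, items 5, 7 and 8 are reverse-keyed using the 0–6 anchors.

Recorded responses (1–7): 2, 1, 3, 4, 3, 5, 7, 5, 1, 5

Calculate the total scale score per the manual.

Convert to 0–6: 1, 0, 2, 3, 2, 4, 6, 4, 0, 4
Reverse-coded (reverse-coded value = 6 − response):
  item 5: 6 − 2 = 4
  item 7: 6 − 6 = 0
  item 8: 6 − 4 = 2
Scored: 1, 0, 2, 3, 4, 4, 0, 2, 0, 4
Total = 20

20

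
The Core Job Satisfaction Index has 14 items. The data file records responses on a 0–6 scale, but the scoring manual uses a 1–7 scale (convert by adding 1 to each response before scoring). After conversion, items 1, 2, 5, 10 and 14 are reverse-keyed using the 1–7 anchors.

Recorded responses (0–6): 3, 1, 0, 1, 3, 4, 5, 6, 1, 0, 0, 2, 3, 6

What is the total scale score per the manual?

53

Convert to 1–7: 4, 2, 1, 2, 4, 5, 6, 7, 2, 1, 1, 3, 4, 7
Reverse-coded (reverse-coded value = 8 − response):
  item 1: 8 − 4 = 4
  item 2: 8 − 2 = 6
  item 5: 8 − 4 = 4
  item 10: 8 − 1 = 7
  item 14: 8 − 7 = 1
Scored: 4, 6, 1, 2, 4, 5, 6, 7, 2, 7, 1, 3, 4, 1
Total = 53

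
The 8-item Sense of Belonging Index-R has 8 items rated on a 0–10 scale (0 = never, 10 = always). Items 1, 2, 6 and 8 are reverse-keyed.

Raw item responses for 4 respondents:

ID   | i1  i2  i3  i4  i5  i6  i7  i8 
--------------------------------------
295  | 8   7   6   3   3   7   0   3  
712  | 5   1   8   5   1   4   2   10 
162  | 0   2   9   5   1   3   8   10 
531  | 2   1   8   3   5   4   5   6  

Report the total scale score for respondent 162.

Respondent 162 raw: 0, 2, 9, 5, 1, 3, 8, 10.
Reverse-coded (reverse-coded value = 10 − response):
  item 1: 10 − 0 = 10
  item 2: 10 − 2 = 8
  item 3: 9
  item 4: 5
  item 5: 1
  item 6: 10 − 3 = 7
  item 7: 8
  item 8: 10 − 10 = 0
Sum = 10 + 8 + 9 + 5 + 1 + 7 + 8 + 0 = 48

48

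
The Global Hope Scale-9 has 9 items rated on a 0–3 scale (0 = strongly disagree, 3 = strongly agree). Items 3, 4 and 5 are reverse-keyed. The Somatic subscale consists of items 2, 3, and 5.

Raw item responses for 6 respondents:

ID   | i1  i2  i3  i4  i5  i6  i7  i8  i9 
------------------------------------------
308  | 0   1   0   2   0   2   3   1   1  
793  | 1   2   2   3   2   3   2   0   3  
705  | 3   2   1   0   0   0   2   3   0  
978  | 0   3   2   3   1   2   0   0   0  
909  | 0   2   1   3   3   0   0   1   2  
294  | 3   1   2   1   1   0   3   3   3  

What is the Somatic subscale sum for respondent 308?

7

Respondent 308 raw: 0, 1, 0, 2, 0, 2, 3, 1, 1.
Somatic items: 2, 3, 5.
Reverse-coded (reversed = (0+3) − raw = 3 − raw):
  item 2: 1
  item 3: 3 − 0 = 3
  item 5: 3 − 0 = 3
Sum = 1 + 3 + 3 = 7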